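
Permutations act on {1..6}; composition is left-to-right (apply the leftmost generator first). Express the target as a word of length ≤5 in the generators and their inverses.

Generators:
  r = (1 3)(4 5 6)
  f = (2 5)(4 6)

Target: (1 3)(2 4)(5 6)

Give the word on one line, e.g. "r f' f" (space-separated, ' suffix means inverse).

  after r: (1 3)(4 5 6)
  after f': (1 3)(2 5 4)
  after r: (2 6 4)
  after r: (1 3)(2 4)(5 6)

r f' r r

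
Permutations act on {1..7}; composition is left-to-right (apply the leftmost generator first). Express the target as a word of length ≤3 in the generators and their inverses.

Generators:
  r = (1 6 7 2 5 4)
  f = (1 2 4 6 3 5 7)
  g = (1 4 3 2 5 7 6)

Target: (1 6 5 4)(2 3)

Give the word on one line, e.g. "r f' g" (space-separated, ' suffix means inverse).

  after r: (1 6 7 2 5 4)
  after r: (1 7 5)(2 4 6)
  after g: (1 6 5 4)(2 3)

r r g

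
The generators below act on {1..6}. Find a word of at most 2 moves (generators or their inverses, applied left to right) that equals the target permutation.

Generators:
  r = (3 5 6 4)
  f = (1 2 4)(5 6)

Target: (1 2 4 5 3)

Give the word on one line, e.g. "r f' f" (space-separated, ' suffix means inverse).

r' f

  after r': (3 4 6 5)
  after f: (1 2 4 5 3)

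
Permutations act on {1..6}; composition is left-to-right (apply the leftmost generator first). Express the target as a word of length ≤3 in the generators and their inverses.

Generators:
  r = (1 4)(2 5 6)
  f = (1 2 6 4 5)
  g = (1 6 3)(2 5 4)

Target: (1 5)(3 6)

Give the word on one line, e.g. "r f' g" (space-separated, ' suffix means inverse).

g f f

  after g: (1 6 3)(2 5 4)
  after f: (1 4 6 3 2)
  after f: (1 5)(3 6)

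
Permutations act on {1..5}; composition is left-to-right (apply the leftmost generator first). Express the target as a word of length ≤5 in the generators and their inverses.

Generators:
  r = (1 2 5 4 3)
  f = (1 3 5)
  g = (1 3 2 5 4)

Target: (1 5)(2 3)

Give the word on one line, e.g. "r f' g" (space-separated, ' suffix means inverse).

r g' r' r'

  after r: (1 2 5 4 3)
  after g': (1 3 4)
  after r': (1 4 3 5 2)
  after r': (1 5)(2 3)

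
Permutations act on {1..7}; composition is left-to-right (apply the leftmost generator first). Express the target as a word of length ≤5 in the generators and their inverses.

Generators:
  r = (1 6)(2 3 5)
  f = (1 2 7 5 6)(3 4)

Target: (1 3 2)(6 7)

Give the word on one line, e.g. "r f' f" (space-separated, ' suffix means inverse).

r' f f r' r'

  after r': (1 6)(2 5 3)
  after f: (2 6)(3 7 5 4)
  after f: (1 2)(3 5)(6 7)
  after r': (1 5 2 6 7)
  after r': (1 3 2)(6 7)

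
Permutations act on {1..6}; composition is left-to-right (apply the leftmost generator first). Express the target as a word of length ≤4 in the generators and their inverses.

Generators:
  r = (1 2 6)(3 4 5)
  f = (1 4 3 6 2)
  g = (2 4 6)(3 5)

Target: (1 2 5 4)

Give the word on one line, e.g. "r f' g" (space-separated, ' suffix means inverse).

  after g: (2 4 6)(3 5)
  after r: (1 2 5 4)

g r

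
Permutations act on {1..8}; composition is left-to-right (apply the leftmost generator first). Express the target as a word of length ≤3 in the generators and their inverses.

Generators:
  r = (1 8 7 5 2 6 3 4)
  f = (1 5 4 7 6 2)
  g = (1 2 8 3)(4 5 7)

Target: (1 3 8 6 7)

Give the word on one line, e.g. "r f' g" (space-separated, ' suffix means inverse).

g' f'

  after g': (1 3 8 2)(4 7 5)
  after f': (1 3 8 6 7)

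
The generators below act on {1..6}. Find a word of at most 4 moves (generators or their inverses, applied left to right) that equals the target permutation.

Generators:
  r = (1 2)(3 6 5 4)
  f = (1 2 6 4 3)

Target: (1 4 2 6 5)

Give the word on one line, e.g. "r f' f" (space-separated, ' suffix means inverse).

r f f

  after r: (1 2)(3 6 5 4)
  after f: (1 6 5 3 4)
  after f: (1 4 2 6 5)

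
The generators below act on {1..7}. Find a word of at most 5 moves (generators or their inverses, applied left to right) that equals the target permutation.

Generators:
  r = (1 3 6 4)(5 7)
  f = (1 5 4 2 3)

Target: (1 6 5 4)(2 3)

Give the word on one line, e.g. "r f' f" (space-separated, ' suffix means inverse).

  after r: (1 3 6 4)(5 7)
  after r: (1 6)(3 4)
  after f: (1 6 5 4)(2 3)

r r f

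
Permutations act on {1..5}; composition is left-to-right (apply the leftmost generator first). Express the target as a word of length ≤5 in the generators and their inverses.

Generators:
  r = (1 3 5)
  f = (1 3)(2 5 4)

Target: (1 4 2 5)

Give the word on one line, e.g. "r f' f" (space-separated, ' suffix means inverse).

  after r: (1 3 5)
  after r: (1 5 3)
  after f: (1 4 2 5)

r r f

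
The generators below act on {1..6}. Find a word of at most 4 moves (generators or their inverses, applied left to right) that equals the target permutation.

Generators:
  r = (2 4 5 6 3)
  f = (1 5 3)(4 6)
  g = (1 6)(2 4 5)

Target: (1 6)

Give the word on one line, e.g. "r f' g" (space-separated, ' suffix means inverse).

g g g

  after g: (1 6)(2 4 5)
  after g: (2 5 4)
  after g: (1 6)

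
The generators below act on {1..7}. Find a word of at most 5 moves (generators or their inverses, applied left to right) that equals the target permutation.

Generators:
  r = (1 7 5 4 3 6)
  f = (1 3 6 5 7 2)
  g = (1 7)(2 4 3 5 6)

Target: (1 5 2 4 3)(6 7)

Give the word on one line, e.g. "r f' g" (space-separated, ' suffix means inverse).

r' f' f' r f'

  after r': (1 6 3 4 5 7)
  after f': (1 3 4 6)(2 7)
  after f': (2 5 6)(3 4)
  after r: (1 7 5)(2 4 6)
  after f': (1 5 2 4 3)(6 7)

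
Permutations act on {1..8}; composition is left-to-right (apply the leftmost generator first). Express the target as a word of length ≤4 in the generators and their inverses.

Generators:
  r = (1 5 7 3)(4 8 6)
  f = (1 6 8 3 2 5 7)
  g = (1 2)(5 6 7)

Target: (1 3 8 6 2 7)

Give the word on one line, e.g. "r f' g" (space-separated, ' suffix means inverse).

g' f'

  after g': (1 2)(5 7 6)
  after f': (1 3 8 6 2 7)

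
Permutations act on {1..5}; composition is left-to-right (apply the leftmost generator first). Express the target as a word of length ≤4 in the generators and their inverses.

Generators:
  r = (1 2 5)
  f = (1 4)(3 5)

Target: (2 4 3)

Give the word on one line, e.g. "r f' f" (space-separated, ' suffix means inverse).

  after f: (1 4)(3 5)
  after r: (1 4 2 5 3)
  after r: (1 4 5 3 2)
  after f': (2 4 3)

f r r f'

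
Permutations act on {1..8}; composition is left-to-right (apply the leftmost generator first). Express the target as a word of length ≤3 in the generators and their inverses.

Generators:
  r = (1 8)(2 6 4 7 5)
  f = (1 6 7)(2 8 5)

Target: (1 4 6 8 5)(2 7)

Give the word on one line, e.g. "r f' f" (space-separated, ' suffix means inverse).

f' r'

  after f': (1 7 6)(2 5 8)
  after r': (1 4 6 8 5)(2 7)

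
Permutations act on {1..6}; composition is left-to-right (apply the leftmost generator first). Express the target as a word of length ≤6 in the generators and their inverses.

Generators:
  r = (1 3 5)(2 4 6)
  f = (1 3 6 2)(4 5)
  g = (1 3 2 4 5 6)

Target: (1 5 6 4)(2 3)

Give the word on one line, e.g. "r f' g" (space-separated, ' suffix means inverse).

g g r f

  after g: (1 3 2 4 5 6)
  after g: (1 2 5)(3 4 6)
  after r: (1 4 2)(3 6 5)
  after f: (1 5 6 4)(2 3)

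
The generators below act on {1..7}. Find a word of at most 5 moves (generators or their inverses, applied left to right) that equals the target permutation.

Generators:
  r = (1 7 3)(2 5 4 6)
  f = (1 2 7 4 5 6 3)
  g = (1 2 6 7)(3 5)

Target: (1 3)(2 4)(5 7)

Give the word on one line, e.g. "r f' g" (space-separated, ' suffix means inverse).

  after f': (1 3 6 5 4 7 2)
  after f': (1 6 4 2 3 5 7)
  after g: (1 7 2 5)(4 6)
  after r: (1 3)(2 4)(5 7)

f' f' g r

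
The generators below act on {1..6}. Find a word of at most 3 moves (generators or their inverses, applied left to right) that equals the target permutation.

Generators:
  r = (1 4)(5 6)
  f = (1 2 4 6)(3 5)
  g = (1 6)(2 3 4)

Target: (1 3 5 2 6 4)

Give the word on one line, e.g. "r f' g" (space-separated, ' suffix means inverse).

  after r: (1 4)(5 6)
  after f': (1 2)(3 5 4 6)
  after g: (1 3 5 2 6 4)

r f' g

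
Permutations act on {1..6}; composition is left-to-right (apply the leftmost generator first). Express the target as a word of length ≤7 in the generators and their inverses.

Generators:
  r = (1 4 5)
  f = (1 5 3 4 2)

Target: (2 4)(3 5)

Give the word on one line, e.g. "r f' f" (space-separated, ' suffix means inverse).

f' f' f' f' r

  after f': (1 2 4 3 5)
  after f': (1 4 5 2 3)
  after f': (1 3 2 5 4)
  after f': (1 5 3 4 2)
  after r: (2 4)(3 5)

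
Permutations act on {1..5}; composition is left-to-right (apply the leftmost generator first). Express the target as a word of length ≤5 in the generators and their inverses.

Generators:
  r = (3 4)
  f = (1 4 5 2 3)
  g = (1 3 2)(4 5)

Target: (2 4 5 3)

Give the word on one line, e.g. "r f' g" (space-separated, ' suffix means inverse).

  after f: (1 4 5 2 3)
  after r': (1 3)(2 4 5)
  after g: (1 2 5)
  after g: (2 4 5 3)

f r' g g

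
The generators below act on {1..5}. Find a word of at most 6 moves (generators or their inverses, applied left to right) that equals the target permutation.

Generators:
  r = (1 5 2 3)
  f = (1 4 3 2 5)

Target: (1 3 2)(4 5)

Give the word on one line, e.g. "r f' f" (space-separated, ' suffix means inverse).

  after r: (1 5 2 3)
  after f: (3 4)
  after f: (1 4 2 5)
  after f: (1 3 2)(4 5)

r f f f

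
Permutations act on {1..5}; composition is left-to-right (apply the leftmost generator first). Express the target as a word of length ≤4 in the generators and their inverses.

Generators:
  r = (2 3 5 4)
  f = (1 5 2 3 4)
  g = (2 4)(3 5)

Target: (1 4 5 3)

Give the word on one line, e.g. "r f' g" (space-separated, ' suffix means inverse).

r g' g' f'

  after r: (2 3 5 4)
  after g': (2 5)
  after g': (2 3 5 4)
  after f': (1 4 5 3)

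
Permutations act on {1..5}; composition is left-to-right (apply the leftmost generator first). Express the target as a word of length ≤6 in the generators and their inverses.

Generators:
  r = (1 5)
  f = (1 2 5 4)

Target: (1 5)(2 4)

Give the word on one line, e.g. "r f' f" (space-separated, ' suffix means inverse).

  after f: (1 2 5 4)
  after r': (1 2)(4 5)
  after r': (1 2 5 4)
  after f: (1 5)(2 4)

f r' r' f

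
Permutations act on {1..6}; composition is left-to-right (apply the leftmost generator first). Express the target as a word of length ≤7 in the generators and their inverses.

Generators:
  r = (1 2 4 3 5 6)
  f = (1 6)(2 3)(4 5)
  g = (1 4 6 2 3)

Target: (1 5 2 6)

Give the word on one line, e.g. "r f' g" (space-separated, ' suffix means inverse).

  after r: (1 2 4 3 5 6)
  after f: (1 3 4 2 5)
  after r: (1 5 2 6)
  after f: (1 4 5 3 2)
  after f: (1 5 2 6)

r f r f f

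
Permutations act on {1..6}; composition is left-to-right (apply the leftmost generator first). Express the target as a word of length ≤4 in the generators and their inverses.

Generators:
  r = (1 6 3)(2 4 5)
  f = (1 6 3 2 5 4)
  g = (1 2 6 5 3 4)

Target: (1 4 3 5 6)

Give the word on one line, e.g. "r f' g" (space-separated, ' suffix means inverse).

  after r: (1 6 3)(2 4 5)
  after f': (2 5 3 4)
  after f': (1 4 3 5 6)

r f' f'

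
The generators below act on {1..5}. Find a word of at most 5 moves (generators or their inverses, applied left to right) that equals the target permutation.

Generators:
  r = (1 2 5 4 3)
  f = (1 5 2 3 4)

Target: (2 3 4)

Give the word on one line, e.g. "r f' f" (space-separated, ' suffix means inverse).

  after r: (1 2 5 4 3)
  after f': (1 5 3 4 2)
  after r: (1 4 5)
  after f: (2 3 4)

r f' r f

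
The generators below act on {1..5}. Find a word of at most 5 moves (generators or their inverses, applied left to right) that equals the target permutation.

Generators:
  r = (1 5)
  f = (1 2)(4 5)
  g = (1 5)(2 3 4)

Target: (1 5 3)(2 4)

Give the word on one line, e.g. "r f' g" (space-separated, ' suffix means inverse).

  after r: (1 5)
  after f: (1 4 5 2)
  after g: (1 2 5 3 4)
  after f: (2 4)(3 5)
  after r: (1 5 3)(2 4)

r f g f r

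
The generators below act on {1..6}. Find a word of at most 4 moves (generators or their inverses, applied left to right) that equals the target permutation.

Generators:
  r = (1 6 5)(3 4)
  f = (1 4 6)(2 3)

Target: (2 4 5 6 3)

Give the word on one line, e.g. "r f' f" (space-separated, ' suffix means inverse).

  after f': (1 6 4)(2 3)
  after r': (2 4 5 6 3)

f' r'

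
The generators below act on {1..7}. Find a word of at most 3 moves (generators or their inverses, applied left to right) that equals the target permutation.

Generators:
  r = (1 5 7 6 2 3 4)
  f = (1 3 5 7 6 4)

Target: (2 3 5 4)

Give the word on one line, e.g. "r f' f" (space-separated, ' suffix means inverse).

f' r

  after f': (1 4 6 7 5 3)
  after r: (2 3 5 4)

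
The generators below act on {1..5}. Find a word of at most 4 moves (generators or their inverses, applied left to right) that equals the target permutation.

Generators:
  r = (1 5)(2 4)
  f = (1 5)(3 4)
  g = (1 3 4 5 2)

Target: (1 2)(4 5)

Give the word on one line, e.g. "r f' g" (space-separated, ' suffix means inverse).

f' g' r

  after f': (1 5)(3 4)
  after g': (1 4)(2 5)
  after r: (1 2)(4 5)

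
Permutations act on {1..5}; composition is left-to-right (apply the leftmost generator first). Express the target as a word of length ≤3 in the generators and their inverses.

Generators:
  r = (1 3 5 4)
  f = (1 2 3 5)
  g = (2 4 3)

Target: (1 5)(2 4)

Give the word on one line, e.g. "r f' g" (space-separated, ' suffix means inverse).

  after r': (1 4 5 3)
  after r': (1 5)(3 4)
  after g: (1 5)(2 4)

r' r' g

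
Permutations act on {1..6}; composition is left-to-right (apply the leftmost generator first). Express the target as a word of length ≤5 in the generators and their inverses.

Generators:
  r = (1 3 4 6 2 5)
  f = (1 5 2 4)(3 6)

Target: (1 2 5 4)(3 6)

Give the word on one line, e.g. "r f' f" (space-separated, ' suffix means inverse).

  after r': (1 5 2 6 4 3)
  after f': (2 3 4 6)
  after r': (1 5 2)
  after f: (1 2 5 4)(3 6)

r' f' r' f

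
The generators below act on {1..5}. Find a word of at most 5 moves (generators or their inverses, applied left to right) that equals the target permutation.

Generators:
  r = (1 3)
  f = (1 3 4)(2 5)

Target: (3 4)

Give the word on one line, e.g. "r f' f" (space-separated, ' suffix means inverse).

f' r r r f

  after f': (1 4 3)(2 5)
  after r: (1 4)(2 5)
  after r: (1 4 3)(2 5)
  after r: (1 4)(2 5)
  after f: (3 4)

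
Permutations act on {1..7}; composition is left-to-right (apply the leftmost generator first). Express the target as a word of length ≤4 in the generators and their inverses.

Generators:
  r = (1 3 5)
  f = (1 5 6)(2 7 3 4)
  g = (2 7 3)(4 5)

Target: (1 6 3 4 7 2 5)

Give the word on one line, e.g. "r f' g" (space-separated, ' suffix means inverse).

  after r': (1 5 3)
  after f: (1 6)(2 7 3 5 4)
  after g: (1 6)(2 3 4 7)
  after r: (1 6 3 4 7 2 5)

r' f g r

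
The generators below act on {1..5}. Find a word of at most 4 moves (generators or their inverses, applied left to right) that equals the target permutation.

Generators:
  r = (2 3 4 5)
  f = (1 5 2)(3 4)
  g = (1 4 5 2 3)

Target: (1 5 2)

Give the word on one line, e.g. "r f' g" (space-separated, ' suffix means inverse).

f' f'

  after f': (1 2 5)(3 4)
  after f': (1 5 2)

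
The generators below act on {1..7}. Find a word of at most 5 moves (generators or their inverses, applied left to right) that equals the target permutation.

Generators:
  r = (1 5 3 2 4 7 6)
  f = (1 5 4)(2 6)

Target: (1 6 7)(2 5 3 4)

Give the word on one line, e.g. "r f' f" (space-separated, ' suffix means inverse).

f' r r

  after f': (1 4 5)(2 6)
  after r: (1 7 6 4 3 2)
  after r: (1 6 7)(2 5 3 4)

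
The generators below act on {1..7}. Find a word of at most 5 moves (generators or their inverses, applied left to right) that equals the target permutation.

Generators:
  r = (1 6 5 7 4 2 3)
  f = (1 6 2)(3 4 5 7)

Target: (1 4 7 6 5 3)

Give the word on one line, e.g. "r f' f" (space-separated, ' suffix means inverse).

  after r: (1 6 5 7 4 2 3)
  after r: (1 5 4 3 6 7 2)
  after f': (1 4 7 6 5 3)

r r f'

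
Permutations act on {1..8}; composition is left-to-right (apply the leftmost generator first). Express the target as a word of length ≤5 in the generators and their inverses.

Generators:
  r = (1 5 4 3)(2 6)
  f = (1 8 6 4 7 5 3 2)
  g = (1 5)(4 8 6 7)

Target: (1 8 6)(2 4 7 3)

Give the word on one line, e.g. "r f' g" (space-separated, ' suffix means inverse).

f r' r'

  after f: (1 8 6 4 7 5 3 2)
  after r': (1 8 2 3 6 5 4 7)
  after r': (1 8 6)(2 4 7 3)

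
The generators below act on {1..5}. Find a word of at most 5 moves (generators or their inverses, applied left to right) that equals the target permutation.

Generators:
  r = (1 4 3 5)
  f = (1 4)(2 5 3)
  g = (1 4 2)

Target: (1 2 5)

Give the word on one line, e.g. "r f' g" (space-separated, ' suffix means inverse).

r g r'

  after r: (1 4 3 5)
  after g: (1 2)(3 5 4)
  after r': (1 2 5)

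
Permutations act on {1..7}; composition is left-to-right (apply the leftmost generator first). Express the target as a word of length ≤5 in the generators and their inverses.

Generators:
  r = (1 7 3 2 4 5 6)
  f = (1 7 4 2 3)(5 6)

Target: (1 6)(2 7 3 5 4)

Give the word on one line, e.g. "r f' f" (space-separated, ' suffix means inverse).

  after r': (1 6 5 4 2 3 7)
  after f: (1 5 2)(3 4)
  after r: (1 6)(2 7 3 5 4)

r' f r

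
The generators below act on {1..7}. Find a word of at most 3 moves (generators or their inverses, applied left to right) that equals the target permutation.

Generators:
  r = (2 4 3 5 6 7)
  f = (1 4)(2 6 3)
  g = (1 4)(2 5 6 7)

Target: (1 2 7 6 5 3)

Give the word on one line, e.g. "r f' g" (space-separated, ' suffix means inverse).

  after f: (1 4)(2 6 3)
  after r: (1 3 4)(2 7)(5 6)
  after f: (1 2 7 6 5 3)

f r f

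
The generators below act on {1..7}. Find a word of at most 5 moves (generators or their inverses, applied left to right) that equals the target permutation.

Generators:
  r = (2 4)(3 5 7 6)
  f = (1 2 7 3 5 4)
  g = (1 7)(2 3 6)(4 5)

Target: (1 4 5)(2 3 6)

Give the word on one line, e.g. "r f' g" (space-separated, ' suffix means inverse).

  after r: (2 4)(3 5 7 6)
  after f: (1 2)(3 4 7 6 5)
  after r: (1 4 6 7 3 2)
  after g': (1 5 4 3 6)(2 7)
  after f: (1 4 5)(2 3 6)

r f r g' f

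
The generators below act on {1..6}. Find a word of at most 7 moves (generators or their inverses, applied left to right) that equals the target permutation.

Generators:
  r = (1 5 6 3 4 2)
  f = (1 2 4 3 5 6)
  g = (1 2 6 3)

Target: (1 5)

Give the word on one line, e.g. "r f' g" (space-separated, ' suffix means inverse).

  after r: (1 5 6 3 4 2)
  after r: (1 6 4)(2 5 3)
  after g: (1 3 6 4 2 5)
  after f: (1 5 2 6 3)
  after g': (1 5)

r r g f g'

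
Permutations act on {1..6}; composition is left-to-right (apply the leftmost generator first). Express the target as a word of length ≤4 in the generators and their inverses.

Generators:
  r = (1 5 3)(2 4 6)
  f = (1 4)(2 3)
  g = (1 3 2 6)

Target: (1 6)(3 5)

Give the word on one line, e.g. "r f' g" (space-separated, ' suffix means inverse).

f g' r' g

  after f: (1 4)(2 3)
  after g': (1 4 6 2)
  after r': (1 2 3 5)
  after g: (1 6)(3 5)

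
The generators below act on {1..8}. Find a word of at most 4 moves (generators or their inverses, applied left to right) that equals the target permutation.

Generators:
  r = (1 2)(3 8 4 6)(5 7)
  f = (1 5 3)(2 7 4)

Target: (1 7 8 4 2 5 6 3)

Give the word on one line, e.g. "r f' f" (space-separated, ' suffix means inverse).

  after r: (1 2)(3 8 4 6)(5 7)
  after r: (3 4)(6 8)
  after f: (1 5 3 2 7 4)(6 8)
  after r': (1 7 8 4 2 5 6 3)

r r f r'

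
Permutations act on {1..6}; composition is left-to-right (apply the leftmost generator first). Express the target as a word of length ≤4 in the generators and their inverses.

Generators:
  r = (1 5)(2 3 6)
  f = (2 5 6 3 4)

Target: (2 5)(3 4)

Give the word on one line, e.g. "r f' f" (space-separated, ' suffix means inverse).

r r f'

  after r: (1 5)(2 3 6)
  after r: (2 6 3)
  after f': (2 5)(3 4)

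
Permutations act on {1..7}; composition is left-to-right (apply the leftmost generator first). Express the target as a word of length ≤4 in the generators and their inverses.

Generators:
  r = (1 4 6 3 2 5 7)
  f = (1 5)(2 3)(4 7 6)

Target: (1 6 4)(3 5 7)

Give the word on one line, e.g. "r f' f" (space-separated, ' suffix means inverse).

  after f: (1 5)(2 3)(4 7 6)
  after r: (1 7 3 5 4)
  after f': (1 4 5 6 7 2 3)
  after f': (1 6 4)(3 5 7)

f r f' f'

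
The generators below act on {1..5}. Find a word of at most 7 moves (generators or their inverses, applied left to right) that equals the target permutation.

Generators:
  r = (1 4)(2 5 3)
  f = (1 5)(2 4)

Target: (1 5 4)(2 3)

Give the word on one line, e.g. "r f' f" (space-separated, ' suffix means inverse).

  after r: (1 4)(2 5 3)
  after f': (1 2)(3 4 5)
  after r': (1 3)(2 4)
  after f': (1 3 5)
  after r': (1 5 4)(2 3)

r f' r' f' r'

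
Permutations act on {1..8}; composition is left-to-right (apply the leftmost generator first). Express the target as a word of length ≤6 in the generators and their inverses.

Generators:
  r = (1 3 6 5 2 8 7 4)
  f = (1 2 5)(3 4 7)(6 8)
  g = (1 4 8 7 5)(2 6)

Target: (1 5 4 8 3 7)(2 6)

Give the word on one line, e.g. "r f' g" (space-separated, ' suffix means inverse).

f' r g r

  after f': (1 5 2)(3 7 4)(6 8)
  after r: (1 2 3 4 6 7)(5 8)
  after g: (1 6 5 7 4 2 3 8)
  after r: (1 5 4 8 3 7)(2 6)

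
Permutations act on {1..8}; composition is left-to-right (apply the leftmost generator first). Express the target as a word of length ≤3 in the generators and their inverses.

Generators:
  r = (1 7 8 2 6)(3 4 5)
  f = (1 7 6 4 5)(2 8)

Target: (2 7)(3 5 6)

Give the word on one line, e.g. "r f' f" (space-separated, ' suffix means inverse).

  after f: (1 7 6 4 5)(2 8)
  after r': (2 7)(3 5 6)

f r'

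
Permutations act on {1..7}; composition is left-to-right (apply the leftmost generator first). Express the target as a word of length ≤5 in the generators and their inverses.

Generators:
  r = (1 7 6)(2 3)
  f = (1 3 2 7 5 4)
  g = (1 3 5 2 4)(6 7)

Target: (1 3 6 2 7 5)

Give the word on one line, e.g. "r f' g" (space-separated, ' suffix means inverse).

f r g' r g'

  after f: (1 3 2 7 5 4)
  after r: (1 2 6)(4 7 5)
  after g': (1 5 2 7 3)(4 6)
  after r: (1 5 3 7 2 6 4)
  after g': (1 3 6 2 7 5)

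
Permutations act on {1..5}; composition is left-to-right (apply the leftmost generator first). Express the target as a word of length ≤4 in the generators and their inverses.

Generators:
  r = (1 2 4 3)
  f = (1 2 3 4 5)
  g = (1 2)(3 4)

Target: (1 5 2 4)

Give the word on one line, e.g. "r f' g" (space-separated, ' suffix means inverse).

r' g' f g

  after r': (1 3 4 2)
  after g': (1 4)
  after f: (1 5)(2 3 4)
  after g: (1 5 2 4)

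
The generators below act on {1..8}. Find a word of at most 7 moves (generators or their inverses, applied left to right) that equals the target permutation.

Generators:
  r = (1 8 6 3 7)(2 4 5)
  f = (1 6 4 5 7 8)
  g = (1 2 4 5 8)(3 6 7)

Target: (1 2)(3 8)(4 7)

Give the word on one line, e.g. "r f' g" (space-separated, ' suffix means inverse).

r f' f' f' r'

  after r: (1 8 6 3 7)(2 4 5)
  after f': (1 7 8)(2 6 3 5)
  after f': (1 5 2)(3 4 6)
  after f': (1 4)(2 8 7 5)(3 6)
  after r': (1 2)(3 8)(4 7)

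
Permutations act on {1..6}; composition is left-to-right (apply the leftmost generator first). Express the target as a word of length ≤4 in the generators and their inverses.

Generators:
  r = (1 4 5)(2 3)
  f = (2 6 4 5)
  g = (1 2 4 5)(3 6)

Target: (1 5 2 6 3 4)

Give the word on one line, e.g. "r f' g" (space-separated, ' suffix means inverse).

  after r: (1 4 5)(2 3)
  after g: (1 5 2 6 3 4)

r g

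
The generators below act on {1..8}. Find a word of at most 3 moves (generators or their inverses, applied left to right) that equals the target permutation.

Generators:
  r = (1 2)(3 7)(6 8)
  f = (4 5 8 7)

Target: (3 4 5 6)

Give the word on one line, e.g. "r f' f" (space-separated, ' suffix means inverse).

r f r

  after r: (1 2)(3 7)(6 8)
  after f: (1 2)(3 4 5 8 6 7)
  after r: (3 4 5 6)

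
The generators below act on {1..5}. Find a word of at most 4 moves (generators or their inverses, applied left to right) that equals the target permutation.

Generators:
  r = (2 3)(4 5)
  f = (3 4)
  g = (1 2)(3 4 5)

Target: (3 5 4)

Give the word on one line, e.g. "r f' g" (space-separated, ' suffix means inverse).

  after g: (1 2)(3 4 5)
  after f': (1 2)(4 5)
  after g': (3 5)
  after f': (3 5 4)

g f' g' f'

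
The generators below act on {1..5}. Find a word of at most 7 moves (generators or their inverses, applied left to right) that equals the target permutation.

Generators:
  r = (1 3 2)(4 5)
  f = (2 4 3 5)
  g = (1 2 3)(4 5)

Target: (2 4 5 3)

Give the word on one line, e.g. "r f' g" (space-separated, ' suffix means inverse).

g' f r' f' r

  after g': (1 3 2)(4 5)
  after f: (1 5 3 4 2)
  after r': (1 4 3 5)
  after f': (1 2 5)
  after r: (2 4 5 3)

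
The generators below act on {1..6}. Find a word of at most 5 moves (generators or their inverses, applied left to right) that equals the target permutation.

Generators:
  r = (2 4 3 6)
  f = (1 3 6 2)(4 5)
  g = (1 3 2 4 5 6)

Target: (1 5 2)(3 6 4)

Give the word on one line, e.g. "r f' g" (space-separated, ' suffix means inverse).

  after f': (1 2 6 3)(4 5)
  after r: (1 4 5 3)
  after f: (1 5 6 2)
  after r: (1 5 2)(3 6 4)

f' r f r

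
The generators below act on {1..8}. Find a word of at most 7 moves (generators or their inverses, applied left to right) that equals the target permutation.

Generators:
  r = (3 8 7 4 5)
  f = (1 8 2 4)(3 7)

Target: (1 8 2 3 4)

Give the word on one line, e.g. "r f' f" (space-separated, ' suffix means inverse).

r' f r f' r

  after r': (3 5 4 7 8)
  after f: (1 8 7 2 4 3 5)
  after r: (1 7 2 5)(4 8)
  after f': (1 3 7 8 2 5 4)
  after r: (1 8 2 3 4)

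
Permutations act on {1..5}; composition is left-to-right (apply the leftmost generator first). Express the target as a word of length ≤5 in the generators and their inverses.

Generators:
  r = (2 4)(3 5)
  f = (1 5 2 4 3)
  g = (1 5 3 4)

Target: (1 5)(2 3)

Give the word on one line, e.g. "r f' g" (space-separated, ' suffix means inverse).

f r f f

  after f: (1 5 2 4 3)
  after r: (1 3)(4 5)
  after f: (2 4)(3 5)
  after f: (1 5)(2 3)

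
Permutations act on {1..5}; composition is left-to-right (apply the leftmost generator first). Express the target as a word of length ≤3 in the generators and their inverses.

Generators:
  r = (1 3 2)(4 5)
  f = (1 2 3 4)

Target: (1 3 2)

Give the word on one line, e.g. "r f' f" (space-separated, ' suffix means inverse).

r' r'

  after r': (1 2 3)(4 5)
  after r': (1 3 2)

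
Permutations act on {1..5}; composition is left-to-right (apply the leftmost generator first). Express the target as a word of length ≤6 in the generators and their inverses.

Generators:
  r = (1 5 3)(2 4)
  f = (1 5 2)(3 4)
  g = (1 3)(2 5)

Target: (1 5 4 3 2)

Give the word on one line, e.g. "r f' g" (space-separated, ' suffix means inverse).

r' g f' g'

  after r': (1 3 5)(2 4)
  after g: (2 4 5 3)
  after f': (1 2 3 5 4)
  after g': (1 5 4 3 2)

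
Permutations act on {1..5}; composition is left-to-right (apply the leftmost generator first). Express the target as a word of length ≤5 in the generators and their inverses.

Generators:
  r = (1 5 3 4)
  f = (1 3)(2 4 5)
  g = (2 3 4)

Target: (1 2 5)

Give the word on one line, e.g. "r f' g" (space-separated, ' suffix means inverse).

g r f

  after g: (2 3 4)
  after r: (1 5 3)(2 4)
  after f: (1 2 5)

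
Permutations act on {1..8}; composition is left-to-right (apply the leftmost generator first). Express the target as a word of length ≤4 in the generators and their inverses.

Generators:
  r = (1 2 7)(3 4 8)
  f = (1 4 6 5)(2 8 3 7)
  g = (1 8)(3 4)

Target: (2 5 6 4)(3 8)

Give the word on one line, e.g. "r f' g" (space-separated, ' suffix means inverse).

g r r f'

  after g: (1 8)(3 4)
  after r: (1 3 8 2 7)
  after r: (1 4 8 7 2)
  after f': (2 5 6 4)(3 8)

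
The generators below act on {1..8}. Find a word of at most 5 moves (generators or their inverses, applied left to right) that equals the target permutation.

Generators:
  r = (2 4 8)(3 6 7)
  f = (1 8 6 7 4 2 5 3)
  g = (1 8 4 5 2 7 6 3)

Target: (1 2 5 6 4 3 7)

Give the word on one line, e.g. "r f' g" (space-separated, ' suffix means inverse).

  after r': (2 8 4)(3 7 6)
  after g: (1 8 5 2 4 7 3 6)
  after g: (1 4 6 8 2 5 7)
  after r': (1 2 5 6 4 3 7)

r' g g r'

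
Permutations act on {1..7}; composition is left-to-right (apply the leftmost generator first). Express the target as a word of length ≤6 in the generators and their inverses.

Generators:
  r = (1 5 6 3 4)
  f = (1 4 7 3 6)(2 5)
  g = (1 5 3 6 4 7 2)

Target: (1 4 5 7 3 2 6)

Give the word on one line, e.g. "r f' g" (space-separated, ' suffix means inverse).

  after g: (1 5 3 6 4 7 2)
  after g: (1 3 4 2 5 6 7)
  after g: (1 6 2 3 7 5 4)
  after g: (1 4 5 7 3 2 6)

g g g g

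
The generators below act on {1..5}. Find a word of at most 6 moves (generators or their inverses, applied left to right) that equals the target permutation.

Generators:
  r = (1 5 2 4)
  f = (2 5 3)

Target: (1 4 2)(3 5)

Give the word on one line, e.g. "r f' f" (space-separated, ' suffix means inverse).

f r r r

  after f: (2 5 3)
  after r: (1 5 3 4)
  after r: (1 2 4 5 3)
  after r: (1 4 2)(3 5)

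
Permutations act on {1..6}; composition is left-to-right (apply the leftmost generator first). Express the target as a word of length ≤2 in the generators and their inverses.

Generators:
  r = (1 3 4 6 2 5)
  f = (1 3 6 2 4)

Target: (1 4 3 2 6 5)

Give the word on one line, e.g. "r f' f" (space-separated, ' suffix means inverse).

f r

  after f: (1 3 6 2 4)
  after r: (1 4 3 2 6 5)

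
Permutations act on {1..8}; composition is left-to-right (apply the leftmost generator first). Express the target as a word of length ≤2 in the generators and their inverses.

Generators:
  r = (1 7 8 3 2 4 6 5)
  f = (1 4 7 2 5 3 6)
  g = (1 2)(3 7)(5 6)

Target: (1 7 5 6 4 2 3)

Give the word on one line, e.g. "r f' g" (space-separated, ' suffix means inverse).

  after f: (1 4 7 2 5 3 6)
  after f: (1 7 5 6 4 2 3)

f f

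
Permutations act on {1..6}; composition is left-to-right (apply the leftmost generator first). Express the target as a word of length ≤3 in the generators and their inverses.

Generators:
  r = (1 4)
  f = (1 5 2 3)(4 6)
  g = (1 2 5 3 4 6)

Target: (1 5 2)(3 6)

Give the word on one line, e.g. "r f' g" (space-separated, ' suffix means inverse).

g f'

  after g: (1 2 5 3 4 6)
  after f': (1 5 2)(3 6)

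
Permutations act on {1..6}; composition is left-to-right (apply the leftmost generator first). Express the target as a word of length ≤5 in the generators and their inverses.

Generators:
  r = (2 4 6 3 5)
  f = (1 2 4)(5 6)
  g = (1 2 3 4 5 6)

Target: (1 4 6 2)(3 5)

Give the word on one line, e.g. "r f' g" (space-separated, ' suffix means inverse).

  after f: (1 2 4)(5 6)
  after r': (1 5 4)(3 6)
  after g': (1 4 6 2)(3 5)

f r' g'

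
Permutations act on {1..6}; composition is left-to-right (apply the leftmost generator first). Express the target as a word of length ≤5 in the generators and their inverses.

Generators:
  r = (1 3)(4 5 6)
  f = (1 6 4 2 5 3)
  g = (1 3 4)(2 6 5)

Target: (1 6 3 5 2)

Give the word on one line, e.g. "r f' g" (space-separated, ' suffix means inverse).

r g r' f r'

  after r: (1 3)(4 5 6)
  after g: (1 4 2 6)
  after r': (1 6 3)(2 5 4)
  after f: (1 4 5 2 3 6)
  after r': (1 6 3 5 2)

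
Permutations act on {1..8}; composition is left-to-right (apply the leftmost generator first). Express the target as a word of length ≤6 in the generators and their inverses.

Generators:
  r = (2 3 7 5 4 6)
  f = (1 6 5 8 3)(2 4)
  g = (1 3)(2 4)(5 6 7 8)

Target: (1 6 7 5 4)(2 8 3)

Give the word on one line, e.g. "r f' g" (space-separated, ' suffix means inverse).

  after r: (2 3 7 5 4 6)
  after f': (1 3 7 6 4)(2 8 5)
  after r': (1 2 8 7 4)(5 6)
  after r': (1 6 7 5 4)(2 8 3)

r f' r' r'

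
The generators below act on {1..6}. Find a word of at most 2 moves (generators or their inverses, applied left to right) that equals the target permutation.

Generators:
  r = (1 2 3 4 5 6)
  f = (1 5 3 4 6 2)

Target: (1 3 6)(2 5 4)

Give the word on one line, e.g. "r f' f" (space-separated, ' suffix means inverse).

f f

  after f: (1 5 3 4 6 2)
  after f: (1 3 6)(2 5 4)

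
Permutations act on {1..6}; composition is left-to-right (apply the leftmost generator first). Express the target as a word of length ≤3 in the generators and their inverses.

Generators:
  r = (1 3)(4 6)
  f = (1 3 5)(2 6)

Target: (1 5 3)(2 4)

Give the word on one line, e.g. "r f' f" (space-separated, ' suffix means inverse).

  after r: (1 3)(4 6)
  after f: (1 5)(2 6 4)
  after r': (1 5 3)(2 4)

r f r'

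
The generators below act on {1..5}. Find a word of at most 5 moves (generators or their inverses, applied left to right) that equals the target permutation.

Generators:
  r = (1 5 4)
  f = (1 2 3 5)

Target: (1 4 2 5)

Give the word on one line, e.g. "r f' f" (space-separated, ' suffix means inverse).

f' r' f' r f'

  after f': (1 5 3 2)
  after r': (2 4 5 3)
  after f': (1 5 2 4 3)
  after r: (1 4 3 5 2)
  after f': (1 4 2 5)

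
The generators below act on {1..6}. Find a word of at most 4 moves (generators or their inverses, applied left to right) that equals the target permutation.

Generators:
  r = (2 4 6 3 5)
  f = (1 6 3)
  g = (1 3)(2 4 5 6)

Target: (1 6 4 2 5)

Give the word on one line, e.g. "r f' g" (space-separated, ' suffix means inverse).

r' f

  after r': (2 5 3 6 4)
  after f: (1 6 4 2 5)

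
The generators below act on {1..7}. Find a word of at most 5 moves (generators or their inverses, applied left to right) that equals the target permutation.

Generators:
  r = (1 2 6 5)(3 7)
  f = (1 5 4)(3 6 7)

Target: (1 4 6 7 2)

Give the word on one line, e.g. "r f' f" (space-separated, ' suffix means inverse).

f f r'

  after f: (1 5 4)(3 6 7)
  after f: (1 4 5)(3 7 6)
  after r': (1 4 6 7 2)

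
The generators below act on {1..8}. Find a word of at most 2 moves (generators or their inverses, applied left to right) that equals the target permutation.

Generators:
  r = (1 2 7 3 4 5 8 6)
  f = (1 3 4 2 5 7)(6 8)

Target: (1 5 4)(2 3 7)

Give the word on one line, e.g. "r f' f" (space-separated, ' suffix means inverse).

  after f': (1 7 5 2 4 3)(6 8)
  after f': (1 5 4)(2 3 7)

f' f'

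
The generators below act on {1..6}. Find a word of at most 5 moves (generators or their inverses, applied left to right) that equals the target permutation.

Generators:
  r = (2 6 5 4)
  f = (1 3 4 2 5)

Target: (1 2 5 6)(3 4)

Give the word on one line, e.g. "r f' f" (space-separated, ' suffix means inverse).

f' f' r f r'

  after f': (1 5 2 4 3)
  after f': (1 2 3 5 4)
  after r: (1 6 5 2 3 4)
  after f: (1 6)(2 4 3)
  after r': (1 2 5 6)(3 4)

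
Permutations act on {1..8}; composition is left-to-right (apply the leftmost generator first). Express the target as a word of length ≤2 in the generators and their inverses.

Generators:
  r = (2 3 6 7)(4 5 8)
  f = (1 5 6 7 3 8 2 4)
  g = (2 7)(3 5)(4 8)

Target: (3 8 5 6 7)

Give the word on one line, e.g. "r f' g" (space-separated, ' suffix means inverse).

g' r

  after g': (2 7)(3 5)(4 8)
  after r: (3 8 5 6 7)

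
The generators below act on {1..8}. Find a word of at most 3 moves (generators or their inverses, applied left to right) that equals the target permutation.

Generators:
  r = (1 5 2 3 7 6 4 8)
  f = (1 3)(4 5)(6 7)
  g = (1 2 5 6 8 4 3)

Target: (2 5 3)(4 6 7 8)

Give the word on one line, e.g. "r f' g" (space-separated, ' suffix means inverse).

f' g

  after f': (1 3)(4 5)(6 7)
  after g: (2 5 3)(4 6 7 8)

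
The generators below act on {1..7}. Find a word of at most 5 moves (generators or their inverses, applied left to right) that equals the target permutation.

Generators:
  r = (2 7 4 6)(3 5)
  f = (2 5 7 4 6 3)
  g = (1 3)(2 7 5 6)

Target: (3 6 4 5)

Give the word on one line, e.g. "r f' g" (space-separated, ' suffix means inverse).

  after g': (1 3)(2 6 5 7)
  after r: (1 5 4 6 3)
  after r: (1 3)(2 7 4)(5 6)
  after g: (2 5)(4 7)
  after f': (3 6 4 5)

g' r r g f'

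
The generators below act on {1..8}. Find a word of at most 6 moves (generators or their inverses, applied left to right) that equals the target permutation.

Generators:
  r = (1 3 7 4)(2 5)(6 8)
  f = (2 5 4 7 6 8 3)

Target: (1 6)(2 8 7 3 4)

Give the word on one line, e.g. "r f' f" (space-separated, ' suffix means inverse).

f f r' f f

  after f: (2 5 4 7 6 8 3)
  after f: (2 4 6 3 5 7 8)
  after r': (1 4 8 5 3 2 7 6)
  after f: (1 7 8 4 3 5 2 6)
  after f: (1 6)(2 8 7 3 4)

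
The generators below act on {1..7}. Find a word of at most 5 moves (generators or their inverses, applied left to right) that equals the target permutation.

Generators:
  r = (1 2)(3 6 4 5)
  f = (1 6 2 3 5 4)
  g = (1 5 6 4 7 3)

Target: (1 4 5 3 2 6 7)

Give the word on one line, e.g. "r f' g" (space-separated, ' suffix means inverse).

  after f: (1 6 2 3 5 4)
  after f: (1 2 5)(3 4 6)
  after g': (1 2)(3 6 7 4 5)
  after r': (6 7)
  after f': (1 4 5 3 2 6 7)

f f g' r' f'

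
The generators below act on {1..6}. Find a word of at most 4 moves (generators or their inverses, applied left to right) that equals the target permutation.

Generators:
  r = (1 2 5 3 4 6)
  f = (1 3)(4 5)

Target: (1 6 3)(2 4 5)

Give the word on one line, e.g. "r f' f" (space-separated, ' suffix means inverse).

f' r' f r

  after f': (1 3)(4 5)
  after r': (1 5 3 6 4 2)
  after f: (1 4 2 3 6 5)
  after r: (1 6 3)(2 4 5)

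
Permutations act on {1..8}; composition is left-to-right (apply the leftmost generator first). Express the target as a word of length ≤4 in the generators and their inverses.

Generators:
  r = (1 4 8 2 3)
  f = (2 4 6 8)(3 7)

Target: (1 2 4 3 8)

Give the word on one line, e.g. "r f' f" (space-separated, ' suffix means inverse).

  after r': (1 3 2 8 4)
  after r': (1 2 4 3 8)

r' r'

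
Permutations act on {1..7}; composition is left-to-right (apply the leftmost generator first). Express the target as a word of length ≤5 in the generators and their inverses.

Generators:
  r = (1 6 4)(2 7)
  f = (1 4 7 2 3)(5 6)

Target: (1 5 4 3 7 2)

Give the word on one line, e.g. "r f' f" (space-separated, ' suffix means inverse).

r f' r

  after r: (1 6 4)(2 7)
  after f': (1 5 6)(2 4 3)
  after r: (1 5 4 3 7 2)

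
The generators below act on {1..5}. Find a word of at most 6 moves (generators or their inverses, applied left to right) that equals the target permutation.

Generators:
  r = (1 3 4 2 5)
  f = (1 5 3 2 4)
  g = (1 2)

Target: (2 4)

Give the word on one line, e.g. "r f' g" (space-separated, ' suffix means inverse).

r r f' g'

  after r: (1 3 4 2 5)
  after r: (1 4 5 3 2)
  after f': (1 2 4)
  after g': (2 4)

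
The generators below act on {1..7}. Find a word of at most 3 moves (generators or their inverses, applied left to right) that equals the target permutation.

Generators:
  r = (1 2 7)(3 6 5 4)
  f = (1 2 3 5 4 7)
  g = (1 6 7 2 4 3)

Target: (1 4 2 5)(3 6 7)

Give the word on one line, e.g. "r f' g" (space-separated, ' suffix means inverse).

g r' g'

  after g: (1 6 7 2 4 3)
  after r': (1 3 7)(2 5 6)
  after g': (1 4 2 5)(3 6 7)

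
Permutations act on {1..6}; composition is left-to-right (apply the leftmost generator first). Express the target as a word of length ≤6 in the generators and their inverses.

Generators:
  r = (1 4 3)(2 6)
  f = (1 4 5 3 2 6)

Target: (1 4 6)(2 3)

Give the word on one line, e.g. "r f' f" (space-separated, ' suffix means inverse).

  after f': (1 6 2 3 5 4)
  after r: (1 2)(3 5)
  after r: (1 6 2 4 3 5)
  after f: (2 5 4)
  after f: (1 4 6)(2 3)

f' r r f f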